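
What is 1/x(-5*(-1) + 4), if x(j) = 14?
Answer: 1/14 ≈ 0.071429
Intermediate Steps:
1/x(-5*(-1) + 4) = 1/14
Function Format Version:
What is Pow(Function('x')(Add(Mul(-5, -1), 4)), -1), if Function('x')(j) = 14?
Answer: Rational(1, 14) ≈ 0.071429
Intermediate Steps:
Pow(Function('x')(Add(Mul(-5, -1), 4)), -1) = Pow(14, -1) = Rational(1, 14)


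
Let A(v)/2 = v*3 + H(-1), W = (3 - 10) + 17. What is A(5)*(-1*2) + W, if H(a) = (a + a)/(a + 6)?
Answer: -242/5 ≈ -48.400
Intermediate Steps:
W = 10 (W = -7 + 17 = 10)
H(a) = 2*a/(6 + a) (H(a) = (2*a)/(6 + a) = 2*a/(6 + a))
A(v) = -⅘ + 6*v (A(v) = 2*(v*3 + 2*(-1)/(6 - 1)) = 2*(3*v + 2*(-1)/5) = 2*(3*v + 2*(-1)*(⅕)) = 2*(3*v - ⅖) = 2*(-⅖ + 3*v) = -⅘ + 6*v)
A(5)*(-1*2) + W = (-⅘ + 6*5)*(-1*2) + 10 = (-⅘ + 30)*(-2) + 10 = (146/5)*(-2) + 10 = -292/5 + 10 = -242/5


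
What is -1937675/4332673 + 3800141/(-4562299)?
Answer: -25305021021718/19766949695227 ≈ -1.2802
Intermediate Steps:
-1937675/4332673 + 3800141/(-4562299) = -1937675*1/4332673 + 3800141*(-1/4562299) = -1937675/4332673 - 3800141/4562299 = -25305021021718/19766949695227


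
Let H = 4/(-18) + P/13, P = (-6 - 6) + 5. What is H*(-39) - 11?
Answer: 56/3 ≈ 18.667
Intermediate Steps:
P = -7 (P = -12 + 5 = -7)
H = -89/117 (H = 4/(-18) - 7/13 = 4*(-1/18) - 7*1/13 = -2/9 - 7/13 = -89/117 ≈ -0.76068)
H*(-39) - 11 = -89/117*(-39) - 11 = 89/3 - 11 = 56/3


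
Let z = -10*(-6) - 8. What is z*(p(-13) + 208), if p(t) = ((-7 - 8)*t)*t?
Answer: -121004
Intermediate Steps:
z = 52 (z = 60 - 8 = 52)
p(t) = -15*t² (p(t) = (-15*t)*t = -15*t²)
z*(p(-13) + 208) = 52*(-15*(-13)² + 208) = 52*(-15*169 + 208) = 52*(-2535 + 208) = 52*(-2327) = -121004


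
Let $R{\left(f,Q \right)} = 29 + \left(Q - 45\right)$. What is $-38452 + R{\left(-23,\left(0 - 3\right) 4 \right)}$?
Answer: $-38480$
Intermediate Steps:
$R{\left(f,Q \right)} = -16 + Q$ ($R{\left(f,Q \right)} = 29 + \left(-45 + Q\right) = -16 + Q$)
$-38452 + R{\left(-23,\left(0 - 3\right) 4 \right)} = -38452 - \left(16 - \left(0 - 3\right) 4\right) = -38452 - 28 = -38480$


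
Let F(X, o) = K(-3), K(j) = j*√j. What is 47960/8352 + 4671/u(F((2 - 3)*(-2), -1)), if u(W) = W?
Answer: 5995/1044 + 519*I*√3 ≈ 5.7423 + 898.93*I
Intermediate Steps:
K(j) = j^(3/2)
F(X, o) = -3*I*√3 (F(X, o) = (-3)^(3/2) = -3*I*√3)
47960/8352 + 4671/u(F((2 - 3)*(-2), -1)) = 47960/8352 + 4671/((-3*I*√3)) = 47960*(1/8352) + 4671*(I*√3/9) = 5995/1044 + 519*I*√3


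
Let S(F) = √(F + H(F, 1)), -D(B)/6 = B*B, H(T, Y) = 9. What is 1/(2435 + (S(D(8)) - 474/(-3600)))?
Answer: 876647400/2134886844241 - 1800000*I*√15/2134886844241 ≈ 0.00041063 - 3.2655e-6*I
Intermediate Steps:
D(B) = -6*B² (D(B) = -6*B*B = -6*B²)
S(F) = √(9 + F) (S(F) = √(F + 9) = √(9 + F))
1/(2435 + (S(D(8)) - 474/(-3600))) = 1/(2435 + (√(9 - 6*8²) - 474/(-3600))) = 1/(2435 + (√(9 - 6*64) - 474*(-1/3600))) = 1/(2435 + (√(9 - 384) + 79/600)) = 1/(2435 + (√(-375) + 79/600)) = 1/(2435 + (5*I*√15 + 79/600)) = 1/(2435 + (79/600 + 5*I*√15)) = 1/(1461079/600 + 5*I*√15)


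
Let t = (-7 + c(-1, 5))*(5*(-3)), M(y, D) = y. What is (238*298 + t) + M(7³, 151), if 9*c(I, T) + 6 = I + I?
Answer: 214156/3 ≈ 71385.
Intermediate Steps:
c(I, T) = -⅔ + 2*I/9 (c(I, T) = -⅔ + (I + I)/9 = -⅔ + (2*I)/9 = -⅔ + 2*I/9)
t = 355/3 (t = (-7 + (-⅔ + (2/9)*(-1)))*(5*(-3)) = (-7 + (-⅔ - 2/9))*(-15) = (-7 - 8/9)*(-15) = -71/9*(-15) = 355/3 ≈ 118.33)
(238*298 + t) + M(7³, 151) = (238*298 + 355/3) + 7³ = (70924 + 355/3) + 343 = 213127/3 + 343 = 214156/3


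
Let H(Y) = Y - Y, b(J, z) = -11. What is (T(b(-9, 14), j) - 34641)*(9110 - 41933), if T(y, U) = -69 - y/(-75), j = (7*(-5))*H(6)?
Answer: 28482278601/25 ≈ 1.1393e+9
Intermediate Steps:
H(Y) = 0
j = 0 (j = (7*(-5))*0 = -35*0 = 0)
T(y, U) = -69 + y/75 (T(y, U) = -69 - y*(-1)/75 = -69 - (-1)*y/75 = -69 + y/75)
(T(b(-9, 14), j) - 34641)*(9110 - 41933) = ((-69 + (1/75)*(-11)) - 34641)*(9110 - 41933) = ((-69 - 11/75) - 34641)*(-32823) = (-5186/75 - 34641)*(-32823) = -2603261/75*(-32823) = 28482278601/25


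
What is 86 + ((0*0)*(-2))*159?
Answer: 86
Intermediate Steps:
86 + ((0*0)*(-2))*159 = 86 + (0*(-2))*159 = 86 + 0*159 = 86 + 0 = 86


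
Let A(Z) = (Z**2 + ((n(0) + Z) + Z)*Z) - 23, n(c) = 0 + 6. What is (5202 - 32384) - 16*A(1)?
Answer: -26958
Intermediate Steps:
n(c) = 6
A(Z) = -23 + Z**2 + Z*(6 + 2*Z) (A(Z) = (Z**2 + ((6 + Z) + Z)*Z) - 23 = (Z**2 + (6 + 2*Z)*Z) - 23 = (Z**2 + Z*(6 + 2*Z)) - 23 = -23 + Z**2 + Z*(6 + 2*Z))
(5202 - 32384) - 16*A(1) = (5202 - 32384) - 16*(-23 + 3*1**2 + 6*1) = -27182 - 16*(-23 + 3*1 + 6) = -27182 - 16*(-23 + 3 + 6) = -27182 - 16*(-14) = -27182 + 224 = -26958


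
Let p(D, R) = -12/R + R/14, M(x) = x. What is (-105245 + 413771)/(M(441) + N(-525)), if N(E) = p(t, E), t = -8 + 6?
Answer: 107984100/141233 ≈ 764.58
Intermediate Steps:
t = -2
p(D, R) = -12/R + R/14 (p(D, R) = -12/R + R*(1/14) = -12/R + R/14)
N(E) = -12/E + E/14
(-105245 + 413771)/(M(441) + N(-525)) = (-105245 + 413771)/(441 + (-12/(-525) + (1/14)*(-525))) = 308526/(441 + (-12*(-1/525) - 75/2)) = 308526/(441 + (4/175 - 75/2)) = 308526/(441 - 13117/350) = 308526/(141233/350) = 308526*(350/141233) = 107984100/141233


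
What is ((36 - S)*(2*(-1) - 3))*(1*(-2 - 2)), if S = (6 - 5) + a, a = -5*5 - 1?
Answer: 1220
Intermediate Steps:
a = -26 (a = -25 - 1 = -26)
S = -25 (S = (6 - 5) - 26 = 1 - 26 = -25)
((36 - S)*(2*(-1) - 3))*(1*(-2 - 2)) = ((36 - 1*(-25))*(2*(-1) - 3))*(1*(-2 - 2)) = ((36 + 25)*(-2 - 3))*(1*(-4)) = (61*(-5))*(-4) = -305*(-4) = 1220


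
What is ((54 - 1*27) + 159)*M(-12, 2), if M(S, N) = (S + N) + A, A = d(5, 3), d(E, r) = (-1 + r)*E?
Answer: 0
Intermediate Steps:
d(E, r) = E*(-1 + r)
A = 10 (A = 5*(-1 + 3) = 5*2 = 10)
M(S, N) = 10 + N + S (M(S, N) = (S + N) + 10 = (N + S) + 10 = 10 + N + S)
((54 - 1*27) + 159)*M(-12, 2) = ((54 - 1*27) + 159)*(10 + 2 - 12) = ((54 - 27) + 159)*0 = (27 + 159)*0 = 186*0 = 0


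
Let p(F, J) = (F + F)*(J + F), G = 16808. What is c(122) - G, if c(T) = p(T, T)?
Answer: 42728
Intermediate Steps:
p(F, J) = 2*F*(F + J) (p(F, J) = (2*F)*(F + J) = 2*F*(F + J))
c(T) = 4*T**2 (c(T) = 2*T*(T + T) = 2*T*(2*T) = 4*T**2)
c(122) - G = 4*122**2 - 1*16808 = 4*14884 - 16808 = 59536 - 16808 = 42728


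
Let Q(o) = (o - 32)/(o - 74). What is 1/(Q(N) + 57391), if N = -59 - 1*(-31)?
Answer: 17/975657 ≈ 1.7424e-5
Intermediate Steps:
N = -28 (N = -59 + 31 = -28)
Q(o) = (-32 + o)/(-74 + o)
1/(Q(N) + 57391) = 1/((-32 - 28)/(-74 - 28) + 57391) = 1/(-60/(-102) + 57391) = 1/(-1/102*(-60) + 57391) = 1/(10/17 + 57391) = 1/(975657/17) = 17/975657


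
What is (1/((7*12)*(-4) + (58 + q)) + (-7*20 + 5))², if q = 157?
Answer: 266864896/14641 ≈ 18227.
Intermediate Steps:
(1/((7*12)*(-4) + (58 + q)) + (-7*20 + 5))² = (1/((7*12)*(-4) + (58 + 157)) + (-7*20 + 5))² = (1/(84*(-4) + 215) + (-140 + 5))² = (1/(-336 + 215) - 135)² = (1/(-121) - 135)² = (-1/121 - 135)² = (-16336/121)² = 266864896/14641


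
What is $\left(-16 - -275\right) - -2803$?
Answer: $3062$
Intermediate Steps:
$\left(-16 - -275\right) - -2803 = \left(-16 + 275\right) + 2803 = 259 + 2803 = 3062$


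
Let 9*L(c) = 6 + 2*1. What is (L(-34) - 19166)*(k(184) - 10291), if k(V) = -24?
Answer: 1779193090/9 ≈ 1.9769e+8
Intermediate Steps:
L(c) = 8/9 (L(c) = (6 + 2*1)/9 = (6 + 2)/9 = (1/9)*8 = 8/9)
(L(-34) - 19166)*(k(184) - 10291) = (8/9 - 19166)*(-24 - 10291) = -172486/9*(-10315) = 1779193090/9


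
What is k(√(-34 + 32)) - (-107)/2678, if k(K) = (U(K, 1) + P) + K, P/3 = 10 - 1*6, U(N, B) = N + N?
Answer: 32243/2678 + 3*I*√2 ≈ 12.04 + 4.2426*I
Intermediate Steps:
U(N, B) = 2*N
P = 12 (P = 3*(10 - 1*6) = 3*(10 - 6) = 3*4 = 12)
k(K) = 12 + 3*K (k(K) = (2*K + 12) + K = (12 + 2*K) + K = 12 + 3*K)
k(√(-34 + 32)) - (-107)/2678 = (12 + 3*√(-34 + 32)) - (-107)/2678 = (12 + 3*√(-2)) - (-107)/2678 = (12 + 3*(I*√2)) - 1*(-107/2678) = (12 + 3*I*√2) + 107/2678 = 32243/2678 + 3*I*√2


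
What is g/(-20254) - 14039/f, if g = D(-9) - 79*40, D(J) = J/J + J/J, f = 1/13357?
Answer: -1899004131642/10127 ≈ -1.8752e+8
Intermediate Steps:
f = 1/13357 ≈ 7.4867e-5
D(J) = 2 (D(J) = 1 + 1 = 2)
g = -3158 (g = 2 - 79*40 = 2 - 3160 = -3158)
g/(-20254) - 14039/f = -3158/(-20254) - 14039/1/13357 = -3158*(-1/20254) - 14039*13357 = 1579/10127 - 187518923 = -1899004131642/10127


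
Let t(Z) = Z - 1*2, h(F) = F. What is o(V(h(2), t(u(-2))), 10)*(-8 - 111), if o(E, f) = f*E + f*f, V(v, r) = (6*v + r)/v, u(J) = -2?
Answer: -16660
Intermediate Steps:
t(Z) = -2 + Z (t(Z) = Z - 2 = -2 + Z)
V(v, r) = (r + 6*v)/v
o(E, f) = f² + E*f (o(E, f) = E*f + f² = f² + E*f)
o(V(h(2), t(u(-2))), 10)*(-8 - 111) = (10*((6 + (-2 - 2)/2) + 10))*(-8 - 111) = (10*((6 - 4*½) + 10))*(-119) = (10*((6 - 2) + 10))*(-119) = (10*(4 + 10))*(-119) = (10*14)*(-119) = 140*(-119) = -16660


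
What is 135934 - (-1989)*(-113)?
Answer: -88823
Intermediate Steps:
135934 - (-1989)*(-113) = 135934 - 1*224757 = 135934 - 224757 = -88823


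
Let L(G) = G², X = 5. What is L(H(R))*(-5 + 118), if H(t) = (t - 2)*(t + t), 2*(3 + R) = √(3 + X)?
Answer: 188484 - 122944*√2 ≈ 14615.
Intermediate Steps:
R = -3 + √2 (R = -3 + √(3 + 5)/2 = -3 + √8/2 = -3 + (2*√2)/2 = -3 + √2 ≈ -1.5858)
H(t) = 2*t*(-2 + t) (H(t) = (-2 + t)*(2*t) = 2*t*(-2 + t))
L(H(R))*(-5 + 118) = (2*(-3 + √2)*(-2 + (-3 + √2)))²*(-5 + 118) = (2*(-3 + √2)*(-5 + √2))²*113 = (2*(-5 + √2)*(-3 + √2))²*113 = (4*(-5 + √2)²*(-3 + √2)²)*113 = 452*(-5 + √2)²*(-3 + √2)²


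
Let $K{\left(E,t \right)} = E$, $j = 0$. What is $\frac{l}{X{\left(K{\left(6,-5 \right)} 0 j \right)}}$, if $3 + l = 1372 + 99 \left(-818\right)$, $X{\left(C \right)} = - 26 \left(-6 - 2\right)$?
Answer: $- \frac{79613}{208} \approx -382.75$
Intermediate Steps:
$X{\left(C \right)} = 208$ ($X{\left(C \right)} = \left(-26\right) \left(-8\right) = 208$)
$l = -79613$ ($l = -3 + \left(1372 + 99 \left(-818\right)\right) = -3 + \left(1372 - 80982\right) = -3 - 79610 = -79613$)
$\frac{l}{X{\left(K{\left(6,-5 \right)} 0 j \right)}} = - \frac{79613}{208}$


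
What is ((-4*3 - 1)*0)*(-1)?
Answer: 0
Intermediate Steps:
((-4*3 - 1)*0)*(-1) = ((-12 - 1)*0)*(-1) = -13*0*(-1) = 0*(-1) = 0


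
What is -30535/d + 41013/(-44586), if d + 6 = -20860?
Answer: 14046007/25842541 ≈ 0.54352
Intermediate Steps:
d = -20866 (d = -6 - 20860 = -20866)
-30535/d + 41013/(-44586) = -30535/(-20866) + 41013/(-44586) = -30535*(-1/20866) + 41013*(-1/44586) = 30535/20866 - 4557/4954 = 14046007/25842541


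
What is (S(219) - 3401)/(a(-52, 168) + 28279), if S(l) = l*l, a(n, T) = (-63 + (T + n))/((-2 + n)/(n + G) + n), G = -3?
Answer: 125035360/79347959 ≈ 1.5758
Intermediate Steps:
a(n, T) = (-63 + T + n)/(n + (-2 + n)/(-3 + n)) (a(n, T) = (-63 + (T + n))/((-2 + n)/(n - 3) + n) = (-63 + T + n)/((-2 + n)/(-3 + n) + n) = (-63 + T + n)/(n + (-2 + n)/(-3 + n)))
S(l) = l²
(S(219) - 3401)/(a(-52, 168) + 28279) = (219² - 3401)/((189 + (-52)² - 66*(-52) - 3*168 + 168*(-52))/(-2 + (-52)² - 2*(-52)) + 28279) = (47961 - 3401)/((189 + 2704 + 3432 - 504 - 8736)/(-2 + 2704 + 104) + 28279) = 44560/(-2915/2806 + 28279) = 44560/(79347959/2806) = 44560*(2806/79347959) = 125035360/79347959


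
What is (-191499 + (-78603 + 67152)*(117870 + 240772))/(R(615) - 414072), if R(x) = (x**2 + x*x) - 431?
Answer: -4107001041/341947 ≈ -12011.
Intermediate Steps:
R(x) = -431 + 2*x**2 (R(x) = (x**2 + x**2) - 431 = 2*x**2 - 431 = -431 + 2*x**2)
(-191499 + (-78603 + 67152)*(117870 + 240772))/(R(615) - 414072) = (-191499 + (-78603 + 67152)*(117870 + 240772))/((-431 + 2*615**2) - 414072) = (-191499 - 11451*358642)/((-431 + 2*378225) - 414072) = (-191499 - 4106809542)/((-431 + 756450) - 414072) = -4107001041/(756019 - 414072) = -4107001041/341947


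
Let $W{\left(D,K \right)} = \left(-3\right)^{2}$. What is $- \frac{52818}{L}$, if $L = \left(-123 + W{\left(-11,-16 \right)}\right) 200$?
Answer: $\frac{8803}{3800} \approx 2.3166$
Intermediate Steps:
$W{\left(D,K \right)} = 9$
$L = -22800$ ($L = \left(-123 + 9\right) 200 = \left(-114\right) 200 = -22800$)
$- \frac{52818}{L} = - \frac{52818}{-22800} = \left(-52818\right) \left(- \frac{1}{22800}\right) = \frac{8803}{3800}$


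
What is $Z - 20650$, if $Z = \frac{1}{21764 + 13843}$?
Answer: $- \frac{735284549}{35607} \approx -20650.0$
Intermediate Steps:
$Z = \frac{1}{35607} \approx 2.8084 \cdot 10^{-5}$
$Z - 20650 = \frac{1}{35607} - 20650 = - \frac{735284549}{35607}$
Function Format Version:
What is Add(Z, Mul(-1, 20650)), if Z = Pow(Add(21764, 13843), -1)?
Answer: Rational(-735284549, 35607) ≈ -20650.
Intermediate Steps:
Z = Rational(1, 35607) (Z = Pow(35607, -1) = Rational(1, 35607) ≈ 2.8084e-5)
Add(Z, Mul(-1, 20650)) = Add(Rational(1, 35607), Mul(-1, 20650)) = Add(Rational(1, 35607), -20650) = Rational(-735284549, 35607)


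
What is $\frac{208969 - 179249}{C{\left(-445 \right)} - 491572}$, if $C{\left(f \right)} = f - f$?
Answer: $- \frac{7430}{122893} \approx -0.060459$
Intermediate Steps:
$C{\left(f \right)} = 0$
$\frac{208969 - 179249}{C{\left(-445 \right)} - 491572} = \frac{208969 - 179249}{0 - 491572} = \frac{29720}{-491572} = 29720 \left(- \frac{1}{491572}\right) = - \frac{7430}{122893}$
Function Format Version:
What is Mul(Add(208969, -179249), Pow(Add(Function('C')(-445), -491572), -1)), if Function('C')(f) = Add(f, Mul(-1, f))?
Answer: Rational(-7430, 122893) ≈ -0.060459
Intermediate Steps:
Function('C')(f) = 0
Mul(Add(208969, -179249), Pow(Add(Function('C')(-445), -491572), -1)) = Mul(Add(208969, -179249), Pow(Add(0, -491572), -1)) = Mul(29720, Pow(-491572, -1)) = Mul(29720, Rational(-1, 491572)) = Rational(-7430, 122893)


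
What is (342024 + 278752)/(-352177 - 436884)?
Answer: -47752/60697 ≈ -0.78673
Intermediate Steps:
(342024 + 278752)/(-352177 - 436884) = 620776/(-789061) = 620776*(-1/789061) = -47752/60697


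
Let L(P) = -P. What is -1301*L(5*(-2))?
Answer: -13010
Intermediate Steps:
-1301*L(5*(-2)) = -(-1301)*5*(-2) = -(-1301)*(-10) = -1301*10 = -13010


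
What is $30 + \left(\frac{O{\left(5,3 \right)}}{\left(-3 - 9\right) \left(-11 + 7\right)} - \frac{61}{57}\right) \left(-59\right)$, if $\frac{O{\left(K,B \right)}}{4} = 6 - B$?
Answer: $\frac{17873}{228} \approx 78.39$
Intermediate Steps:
$O{\left(K,B \right)} = 24 - 4 B$ ($O{\left(K,B \right)} = 4 \left(6 - B\right) = 24 - 4 B$)
$30 + \left(\frac{O{\left(5,3 \right)}}{\left(-3 - 9\right) \left(-11 + 7\right)} - \frac{61}{57}\right) \left(-59\right) = 30 + \left(\frac{24 - 12}{\left(-3 - 9\right) \left(-11 + 7\right)} - \frac{61}{57}\right) \left(-59\right) = 30 + \left(\frac{24 - 12}{\left(-12\right) \left(-4\right)} - \frac{61}{57}\right) \left(-59\right) = 30 + \left(\frac{12}{48} - \frac{61}{57}\right) \left(-59\right) = 30 + \left(12 \cdot \frac{1}{48} - \frac{61}{57}\right) \left(-59\right) = 30 + \left(\frac{1}{4} - \frac{61}{57}\right) \left(-59\right) = 30 - - \frac{11033}{228} = 30 + \frac{11033}{228} = \frac{17873}{228}$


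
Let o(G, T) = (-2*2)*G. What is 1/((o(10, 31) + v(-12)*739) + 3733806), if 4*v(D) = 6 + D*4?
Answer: 2/7452013 ≈ 2.6838e-7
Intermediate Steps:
o(G, T) = -4*G
v(D) = 3/2 + D (v(D) = (6 + D*4)/4 = (6 + 4*D)/4 = 3/2 + D)
1/((o(10, 31) + v(-12)*739) + 3733806) = 1/((-4*10 + (3/2 - 12)*739) + 3733806) = 1/((-40 - 21/2*739) + 3733806) = 1/((-40 - 15519/2) + 3733806) = 1/(-15599/2 + 3733806) = 1/(7452013/2) = 2/7452013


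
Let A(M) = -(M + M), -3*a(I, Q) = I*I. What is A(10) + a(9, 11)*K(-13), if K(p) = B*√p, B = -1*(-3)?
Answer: -20 - 81*I*√13 ≈ -20.0 - 292.05*I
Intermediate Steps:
B = 3
a(I, Q) = -I²/3 (a(I, Q) = -I*I/3 = -I²/3)
K(p) = 3*√p
A(M) = -2*M
A(10) + a(9, 11)*K(-13) = -2*10 + (-⅓*9²)*(3*√(-13)) = -20 + (-⅓*81)*(3*(I*√13)) = -20 - 81*I*√13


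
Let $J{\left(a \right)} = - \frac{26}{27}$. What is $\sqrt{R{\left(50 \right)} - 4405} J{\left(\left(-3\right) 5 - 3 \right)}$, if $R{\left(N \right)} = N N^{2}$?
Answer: $- \frac{26 \sqrt{120595}}{27} \approx -334.41$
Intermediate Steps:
$R{\left(N \right)} = N^{3}$
$J{\left(a \right)} = - \frac{26}{27}$ ($J{\left(a \right)} = \left(-26\right) \frac{1}{27} = - \frac{26}{27}$)
$\sqrt{R{\left(50 \right)} - 4405} J{\left(\left(-3\right) 5 - 3 \right)} = \sqrt{50^{3} - 4405} \left(- \frac{26}{27}\right) = \sqrt{125000 - 4405} \left(- \frac{26}{27}\right) = \sqrt{120595} \left(- \frac{26}{27}\right) = - \frac{26 \sqrt{120595}}{27}$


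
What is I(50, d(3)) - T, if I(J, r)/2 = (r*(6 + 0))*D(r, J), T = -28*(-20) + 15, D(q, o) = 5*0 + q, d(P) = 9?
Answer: 397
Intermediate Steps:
D(q, o) = q (D(q, o) = 0 + q = q)
T = 575 (T = 560 + 15 = 575)
I(J, r) = 12*r**2 (I(J, r) = 2*((r*(6 + 0))*r) = 2*((r*6)*r) = 2*((6*r)*r) = 2*(6*r**2) = 12*r**2)
I(50, d(3)) - T = 12*9**2 - 1*575 = 12*81 - 575 = 972 - 575 = 397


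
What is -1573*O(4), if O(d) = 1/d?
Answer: -1573/4 ≈ -393.25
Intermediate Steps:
-1573*O(4) = -1573/4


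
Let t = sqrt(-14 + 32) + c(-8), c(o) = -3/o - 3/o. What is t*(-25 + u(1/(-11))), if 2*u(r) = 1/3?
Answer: -149/8 - 149*sqrt(2)/2 ≈ -123.98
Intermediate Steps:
c(o) = -6/o
t = 3/4 + 3*sqrt(2) (t = sqrt(-14 + 32) - 6/(-8) = sqrt(18) - 6*(-1/8) = 3*sqrt(2) + 3/4 = 3/4 + 3*sqrt(2) ≈ 4.9926)
u(r) = 1/6 (u(r) = (1/2)/3 = (1/2)*(1/3) = 1/6)
t*(-25 + u(1/(-11))) = (3/4 + 3*sqrt(2))*(-25 + 1/6) = (3/4 + 3*sqrt(2))*(-149/6) = -149/8 - 149*sqrt(2)/2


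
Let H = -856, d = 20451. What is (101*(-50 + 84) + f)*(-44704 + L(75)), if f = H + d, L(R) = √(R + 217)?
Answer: -1029488416 + 46058*√73 ≈ -1.0291e+9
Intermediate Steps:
L(R) = √(217 + R)
f = 19595 (f = -856 + 20451 = 19595)
(101*(-50 + 84) + f)*(-44704 + L(75)) = (101*(-50 + 84) + 19595)*(-44704 + √(217 + 75)) = (101*34 + 19595)*(-44704 + √292) = (3434 + 19595)*(-44704 + 2*√73) = 23029*(-44704 + 2*√73) = -1029488416 + 46058*√73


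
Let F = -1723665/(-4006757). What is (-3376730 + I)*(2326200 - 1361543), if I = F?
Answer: -13051553422461480865/4006757 ≈ -3.2574e+12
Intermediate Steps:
F = 1723665/4006757 (F = -1723665*(-1/4006757) = 1723665/4006757 ≈ 0.43019)
I = 1723665/4006757 ≈ 0.43019
(-3376730 + I)*(2326200 - 1361543) = (-3376730 + 1723665/4006757)*(2326200 - 1361543) = -13529734840945/4006757*964657 = -13051553422461480865/4006757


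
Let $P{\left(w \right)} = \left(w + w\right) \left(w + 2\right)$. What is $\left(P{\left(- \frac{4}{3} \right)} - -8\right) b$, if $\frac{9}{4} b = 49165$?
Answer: $\frac{11012960}{81} \approx 1.3596 \cdot 10^{5}$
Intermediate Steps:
$b = \frac{196660}{9}$ ($b = \frac{4}{9} \cdot 49165 = \frac{196660}{9} \approx 21851.0$)
$P{\left(w \right)} = 2 w \left(2 + w\right)$
$\left(P{\left(- \frac{4}{3} \right)} - -8\right) b = \left(2 \left(- \frac{4}{3}\right) \left(2 - \frac{4}{3}\right) - -8\right) \frac{196660}{9} = \left(2 \left(\left(-4\right) \frac{1}{3}\right) \left(2 - \frac{4}{3}\right) + 8\right) \frac{196660}{9} = \left(2 \left(- \frac{4}{3}\right) \left(2 - \frac{4}{3}\right) + 8\right) \frac{196660}{9} = \left(2 \left(- \frac{4}{3}\right) \frac{2}{3} + 8\right) \frac{196660}{9} = \left(- \frac{16}{9} + 8\right) \frac{196660}{9} = \frac{56}{9} \cdot \frac{196660}{9} = \frac{11012960}{81}$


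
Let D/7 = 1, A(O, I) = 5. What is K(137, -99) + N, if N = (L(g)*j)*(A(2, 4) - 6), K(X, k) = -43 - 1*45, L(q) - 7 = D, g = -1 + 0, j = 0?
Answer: -88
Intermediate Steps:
D = 7 (D = 7*1 = 7)
g = -1
L(q) = 14 (L(q) = 7 + 7 = 14)
K(X, k) = -88 (K(X, k) = -43 - 45 = -88)
N = 0 (N = (14*0)*(5 - 6) = 0*(-1) = 0)
K(137, -99) + N = -88 + 0 = -88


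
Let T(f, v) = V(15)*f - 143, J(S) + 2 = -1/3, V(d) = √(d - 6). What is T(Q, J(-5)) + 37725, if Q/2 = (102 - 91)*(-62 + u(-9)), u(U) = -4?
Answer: 33226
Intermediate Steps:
V(d) = √(-6 + d)
J(S) = -7/3 (J(S) = -2 - 1/3 = -2 - 1*⅓ = -2 - ⅓ = -7/3)
Q = -1452 (Q = 2*((102 - 91)*(-62 - 4)) = 2*(11*(-66)) = 2*(-726) = -1452)
T(f, v) = -143 + 3*f (T(f, v) = √(-6 + 15)*f - 143 = √9*f - 143 = 3*f - 143 = -143 + 3*f)
T(Q, J(-5)) + 37725 = (-143 + 3*(-1452)) + 37725 = (-143 - 4356) + 37725 = -4499 + 37725 = 33226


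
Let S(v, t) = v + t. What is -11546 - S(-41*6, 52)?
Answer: -11352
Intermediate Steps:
S(v, t) = t + v
-11546 - S(-41*6, 52) = -11546 - (52 - 41*6) = -11546 - (52 - 246) = -11546 - 1*(-194) = -11546 + 194 = -11352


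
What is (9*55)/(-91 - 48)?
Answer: -495/139 ≈ -3.5611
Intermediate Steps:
(9*55)/(-91 - 48) = 495/(-139) = 495*(-1/139) = -495/139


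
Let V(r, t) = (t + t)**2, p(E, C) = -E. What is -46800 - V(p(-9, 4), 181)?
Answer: -177844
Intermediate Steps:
V(r, t) = 4*t**2 (V(r, t) = (2*t)**2 = 4*t**2)
-46800 - V(p(-9, 4), 181) = -46800 - 4*181**2 = -46800 - 4*32761 = -46800 - 1*131044 = -46800 - 131044 = -177844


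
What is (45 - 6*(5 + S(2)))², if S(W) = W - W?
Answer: 225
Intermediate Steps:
S(W) = 0
(45 - 6*(5 + S(2)))² = (45 - 6*(5 + 0))² = (45 - 6*5)² = (45 - 30)² = 15² = 225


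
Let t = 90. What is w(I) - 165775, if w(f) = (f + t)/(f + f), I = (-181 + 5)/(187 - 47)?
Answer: -7295653/44 ≈ -1.6581e+5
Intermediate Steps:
I = -44/35 (I = -176/140 = -176*1/140 = -44/35 ≈ -1.2571)
w(f) = (90 + f)/(2*f) (w(f) = (f + 90)/(f + f) = (90 + f)/((2*f)) = (90 + f)*(1/(2*f)) = (90 + f)/(2*f))
w(I) - 165775 = (90 - 44/35)/(2*(-44/35)) - 165775 = (½)*(-35/44)*(3106/35) - 165775 = -1553/44 - 165775 = -7295653/44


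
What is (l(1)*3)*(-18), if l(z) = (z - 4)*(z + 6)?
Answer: 1134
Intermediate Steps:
l(z) = (-4 + z)*(6 + z)
(l(1)*3)*(-18) = ((-24 + 1² + 2*1)*3)*(-18) = ((-24 + 1 + 2)*3)*(-18) = -21*3*(-18) = -63*(-18) = 1134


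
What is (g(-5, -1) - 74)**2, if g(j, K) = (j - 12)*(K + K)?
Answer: 1600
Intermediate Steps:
g(j, K) = 2*K*(-12 + j) (g(j, K) = (-12 + j)*(2*K) = 2*K*(-12 + j))
(g(-5, -1) - 74)**2 = (2*(-1)*(-12 - 5) - 74)**2 = (2*(-1)*(-17) - 74)**2 = (34 - 74)**2 = (-40)**2 = 1600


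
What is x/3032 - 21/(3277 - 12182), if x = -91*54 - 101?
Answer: -44594903/26999960 ≈ -1.6517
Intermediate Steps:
x = -5015 (x = -4914 - 101 = -5015)
x/3032 - 21/(3277 - 12182) = -5015/3032 - 21/(3277 - 12182) = -5015*1/3032 - 21/(-8905) = -5015/3032 - 21*(-1/8905) = -5015/3032 + 21/8905 = -44594903/26999960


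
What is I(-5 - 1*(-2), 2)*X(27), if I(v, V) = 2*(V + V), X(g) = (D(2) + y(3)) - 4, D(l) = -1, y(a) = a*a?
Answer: 32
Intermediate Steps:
y(a) = a**2
X(g) = 4 (X(g) = (-1 + 3**2) - 4 = (-1 + 9) - 4 = 8 - 4 = 4)
I(v, V) = 4*V (I(v, V) = 2*(2*V) = 4*V)
I(-5 - 1*(-2), 2)*X(27) = (4*2)*4 = 8*4 = 32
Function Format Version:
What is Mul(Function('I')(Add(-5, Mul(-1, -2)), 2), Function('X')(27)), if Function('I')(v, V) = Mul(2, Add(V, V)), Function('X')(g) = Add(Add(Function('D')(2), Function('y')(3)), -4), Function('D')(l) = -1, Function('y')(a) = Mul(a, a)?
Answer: 32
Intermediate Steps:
Function('y')(a) = Pow(a, 2)
Function('X')(g) = 4 (Function('X')(g) = Add(Add(-1, Pow(3, 2)), -4) = Add(Add(-1, 9), -4) = Add(8, -4) = 4)
Function('I')(v, V) = Mul(4, V) (Function('I')(v, V) = Mul(2, Mul(2, V)) = Mul(4, V))
Mul(Function('I')(Add(-5, Mul(-1, -2)), 2), Function('X')(27)) = Mul(Mul(4, 2), 4) = Mul(8, 4) = 32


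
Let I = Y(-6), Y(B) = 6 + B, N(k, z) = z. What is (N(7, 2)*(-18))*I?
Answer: 0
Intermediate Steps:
I = 0 (I = 6 - 6 = 0)
(N(7, 2)*(-18))*I = (2*(-18))*0 = -36*0 = 0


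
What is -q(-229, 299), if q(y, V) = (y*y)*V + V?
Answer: -15680158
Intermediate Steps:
q(y, V) = V + V*y² (q(y, V) = y²*V + V = V*y² + V = V + V*y²)
-q(-229, 299) = -299*(1 + (-229)²) = -299*(1 + 52441) = -299*52442 = -1*15680158 = -15680158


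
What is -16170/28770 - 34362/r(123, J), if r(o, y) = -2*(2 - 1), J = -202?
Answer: 2353720/137 ≈ 17180.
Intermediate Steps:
r(o, y) = -2 (r(o, y) = -2*1 = -2)
-16170/28770 - 34362/r(123, J) = -16170/28770 - 34362/(-2) = -16170*1/28770 - 34362*(-1/2) = -77/137 + 17181 = 2353720/137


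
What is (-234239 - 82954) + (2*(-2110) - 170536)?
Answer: -491949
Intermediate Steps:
(-234239 - 82954) + (2*(-2110) - 170536) = -317193 + (-4220 - 170536) = -317193 - 174756 = -491949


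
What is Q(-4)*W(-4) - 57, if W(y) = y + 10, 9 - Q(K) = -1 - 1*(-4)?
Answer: -21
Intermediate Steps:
Q(K) = 6 (Q(K) = 9 - (-1 - 1*(-4)) = 9 - (-1 + 4) = 9 - 1*3 = 9 - 3 = 6)
W(y) = 10 + y
Q(-4)*W(-4) - 57 = 6*(10 - 4) - 57 = 6*6 - 57 = 36 - 57 = -21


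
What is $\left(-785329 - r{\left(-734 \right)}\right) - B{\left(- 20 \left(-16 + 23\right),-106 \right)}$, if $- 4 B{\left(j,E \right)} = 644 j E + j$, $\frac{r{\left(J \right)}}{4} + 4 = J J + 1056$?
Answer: $-555356$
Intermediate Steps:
$r{\left(J \right)} = 4208 + 4 J^{2}$ ($r{\left(J \right)} = -16 + 4 \left(J J + 1056\right) = -16 + 4 \left(J^{2} + 1056\right) = -16 + 4 \left(1056 + J^{2}\right) = -16 + \left(4224 + 4 J^{2}\right) = 4208 + 4 J^{2}$)
$B{\left(j,E \right)} = - \frac{j}{4} - 161 E j$ ($B{\left(j,E \right)} = - \frac{644 j E + j}{4} = - \frac{644 E j + j}{4} = - \frac{j + 644 E j}{4} = - \frac{j}{4} - 161 E j$)
$\left(-785329 - r{\left(-734 \right)}\right) - B{\left(- 20 \left(-16 + 23\right),-106 \right)} = \left(-785329 - \left(4208 + 4 \left(-734\right)^{2}\right)\right) - - \frac{- 20 \left(-16 + 23\right) \left(1 + 644 \left(-106\right)\right)}{4} = \left(-785329 - \left(4208 + 4 \cdot 538756\right)\right) - - \frac{\left(-20\right) 7 \left(1 - 68264\right)}{4} = \left(-785329 - \left(4208 + 2155024\right)\right) - \left(- \frac{1}{4}\right) \left(-140\right) \left(-68263\right) = \left(-785329 - 2159232\right) - -2389205 = \left(-785329 - 2159232\right) + 2389205 = -2944561 + 2389205 = -555356$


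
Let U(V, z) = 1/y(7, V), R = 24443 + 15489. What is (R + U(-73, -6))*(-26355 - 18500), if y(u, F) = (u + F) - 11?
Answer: -137918494365/77 ≈ -1.7912e+9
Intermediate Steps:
R = 39932
y(u, F) = -11 + F + u (y(u, F) = (F + u) - 11 = -11 + F + u)
U(V, z) = 1/(-4 + V) (U(V, z) = 1/(-11 + V + 7) = 1/(-4 + V))
(R + U(-73, -6))*(-26355 - 18500) = (39932 + 1/(-4 - 73))*(-26355 - 18500) = (39932 + 1/(-77))*(-44855) = (39932 - 1/77)*(-44855) = (3074763/77)*(-44855) = -137918494365/77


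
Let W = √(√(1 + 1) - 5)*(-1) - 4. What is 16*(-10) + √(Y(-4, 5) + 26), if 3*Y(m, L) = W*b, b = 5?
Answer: -160 + √(174 - 15*I*√(5 - √2))/3 ≈ -155.59 - 0.35771*I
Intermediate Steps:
W = -4 - √(-5 + √2) (W = √(√2 - 5)*(-1) - 4 = √(-5 + √2)*(-1) - 4 = -√(-5 + √2) - 4 = -4 - √(-5 + √2) ≈ -4.0 - 1.8936*I)
Y(m, L) = -20/3 - 5*I*√(5 - √2)/3 (Y(m, L) = ((-4 - I*√(5 - √2))*5)/3 = (-20 - 5*I*√(5 - √2))/3 = -20/3 - 5*I*√(5 - √2)/3)
16*(-10) + √(Y(-4, 5) + 26) = 16*(-10) + √((-20/3 - 5*I*√(5 - √2)/3) + 26) = -160 + √(58/3 - 5*I*√(5 - √2)/3)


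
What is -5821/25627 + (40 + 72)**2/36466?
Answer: 54598251/467257091 ≈ 0.11685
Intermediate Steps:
-5821/25627 + (40 + 72)**2/36466 = -5821*1/25627 + 112**2*(1/36466) = -5821/25627 + 12544*(1/36466) = -5821/25627 + 6272/18233 = 54598251/467257091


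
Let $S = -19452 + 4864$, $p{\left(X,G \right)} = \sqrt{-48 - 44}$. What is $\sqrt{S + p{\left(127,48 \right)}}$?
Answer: $\sqrt{-14588 + 2 i \sqrt{23}} \approx 0.0397 + 120.78 i$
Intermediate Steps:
$p{\left(X,G \right)} = 2 i \sqrt{23}$ ($p{\left(X,G \right)} = \sqrt{-92} = 2 i \sqrt{23}$)
$S = -14588$
$\sqrt{S + p{\left(127,48 \right)}} = \sqrt{-14588 + 2 i \sqrt{23}}$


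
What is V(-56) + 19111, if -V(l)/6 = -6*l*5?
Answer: 9031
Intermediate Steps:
V(l) = 180*l (V(l) = -6*(-6*l)*5 = -(-180)*l = 180*l)
V(-56) + 19111 = 180*(-56) + 19111 = -10080 + 19111 = 9031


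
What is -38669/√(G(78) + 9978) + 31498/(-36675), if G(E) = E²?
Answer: -31498/36675 - 38669*√16062/16062 ≈ -305.97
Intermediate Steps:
-38669/√(G(78) + 9978) + 31498/(-36675) = -38669/√(78² + 9978) + 31498/(-36675) = -38669/√(6084 + 9978) + 31498*(-1/36675) = -38669*√16062/16062 - 31498/36675 = -31498/36675 - 38669*√16062/16062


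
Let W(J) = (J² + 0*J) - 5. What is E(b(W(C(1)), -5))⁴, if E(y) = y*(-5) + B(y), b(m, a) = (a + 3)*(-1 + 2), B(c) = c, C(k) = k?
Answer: 4096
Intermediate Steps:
W(J) = -5 + J² (W(J) = (J² + 0) - 5 = J² - 5 = -5 + J²)
b(m, a) = 3 + a (b(m, a) = (3 + a)*1 = 3 + a)
E(y) = -4*y (E(y) = y*(-5) + y = -5*y + y = -4*y)
E(b(W(C(1)), -5))⁴ = (-4*(3 - 5))⁴ = (-4*(-2))⁴ = 8⁴ = 4096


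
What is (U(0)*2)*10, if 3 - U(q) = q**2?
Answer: 60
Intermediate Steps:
U(q) = 3 - q**2
(U(0)*2)*10 = ((3 - 1*0**2)*2)*10 = ((3 - 1*0)*2)*10 = ((3 + 0)*2)*10 = (3*2)*10 = 6*10 = 60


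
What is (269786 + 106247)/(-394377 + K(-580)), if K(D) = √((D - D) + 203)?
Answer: -148298766441/155533217926 - 376033*√203/155533217926 ≈ -0.95352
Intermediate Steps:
K(D) = √203 (K(D) = √(0 + 203) = √203)
(269786 + 106247)/(-394377 + K(-580)) = (269786 + 106247)/(-394377 + √203) = 376033/(-394377 + √203)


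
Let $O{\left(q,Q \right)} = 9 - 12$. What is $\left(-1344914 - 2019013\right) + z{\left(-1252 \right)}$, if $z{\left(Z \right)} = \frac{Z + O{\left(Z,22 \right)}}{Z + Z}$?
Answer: $- \frac{8423271953}{2504} \approx -3.3639 \cdot 10^{6}$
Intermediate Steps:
$O{\left(q,Q \right)} = -3$
$z{\left(Z \right)} = \frac{-3 + Z}{2 Z}$ ($z{\left(Z \right)} = \frac{Z - 3}{Z + Z} = \frac{-3 + Z}{2 Z}$)
$\left(-1344914 - 2019013\right) + z{\left(-1252 \right)} = \left(-1344914 - 2019013\right) + \frac{-3 - 1252}{2 \left(-1252\right)} = \left(-1344914 - 2019013\right) + \frac{1}{2} \left(- \frac{1}{1252}\right) \left(-1255\right) = -3363927 + \frac{1255}{2504} = - \frac{8423271953}{2504}$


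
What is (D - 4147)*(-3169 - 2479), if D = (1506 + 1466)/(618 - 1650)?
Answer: 3023569256/129 ≈ 2.3439e+7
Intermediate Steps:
D = -743/258 (D = 2972/(-1032) = 2972*(-1/1032) = -743/258 ≈ -2.8798)
(D - 4147)*(-3169 - 2479) = (-743/258 - 4147)*(-3169 - 2479) = -1070669/258*(-5648) = 3023569256/129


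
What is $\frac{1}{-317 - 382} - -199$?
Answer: $\frac{139100}{699} \approx 199.0$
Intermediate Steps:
$\frac{1}{-317 - 382} - -199 = \frac{1}{-699} + 199 = - \frac{1}{699} + 199 = \frac{139100}{699}$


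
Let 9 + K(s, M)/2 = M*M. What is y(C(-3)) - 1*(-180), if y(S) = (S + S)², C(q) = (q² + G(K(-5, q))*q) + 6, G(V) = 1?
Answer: 756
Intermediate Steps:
K(s, M) = -18 + 2*M² (K(s, M) = -18 + 2*(M*M) = -18 + 2*M²)
C(q) = 6 + q + q² (C(q) = (q² + 1*q) + 6 = (q² + q) + 6 = (q + q²) + 6 = 6 + q + q²)
y(S) = 4*S² (y(S) = (2*S)² = 4*S²)
y(C(-3)) - 1*(-180) = 4*(6 - 3 + (-3)²)² - 1*(-180) = 4*(6 - 3 + 9)² + 180 = 4*12² + 180 = 4*144 + 180 = 576 + 180 = 756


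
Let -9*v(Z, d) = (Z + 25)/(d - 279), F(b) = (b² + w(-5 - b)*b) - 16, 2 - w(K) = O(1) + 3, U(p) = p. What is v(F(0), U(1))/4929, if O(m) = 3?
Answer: 1/1370262 ≈ 7.2979e-7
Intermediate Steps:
w(K) = -4 (w(K) = 2 - (3 + 3) = 2 - 1*6 = 2 - 6 = -4)
F(b) = -16 + b² - 4*b (F(b) = (b² - 4*b) - 16 = -16 + b² - 4*b)
v(Z, d) = -(25 + Z)/(9*(-279 + d)) (v(Z, d) = -(Z + 25)/(9*(d - 279)) = -(25 + Z)/(9*(-279 + d)))
v(F(0), U(1))/4929 = ((-25 - (-16 + 0² - 4*0))/(9*(-279 + 1)))/4929 = ((⅑)*(-25 - (-16 + 0 + 0))/(-278))*(1/4929) = ((⅑)*(-1/278)*(-25 - 1*(-16)))*(1/4929) = ((⅑)*(-1/278)*(-25 + 16))*(1/4929) = ((⅑)*(-1/278)*(-9))*(1/4929) = (1/278)*(1/4929) = 1/1370262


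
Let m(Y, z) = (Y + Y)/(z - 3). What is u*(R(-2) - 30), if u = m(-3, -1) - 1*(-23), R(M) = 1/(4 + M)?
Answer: -2891/4 ≈ -722.75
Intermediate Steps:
m(Y, z) = 2*Y/(-3 + z) (m(Y, z) = (2*Y)/(-3 + z) = 2*Y/(-3 + z))
u = 49/2 (u = 2*(-3)/(-3 - 1) - 1*(-23) = 2*(-3)/(-4) + 23 = 2*(-3)*(-¼) + 23 = 3/2 + 23 = 49/2 ≈ 24.500)
u*(R(-2) - 30) = 49*(1/(4 - 2) - 30)/2 = 49*(1/2 - 30)/2 = 49*(½ - 30)/2 = (49/2)*(-59/2) = -2891/4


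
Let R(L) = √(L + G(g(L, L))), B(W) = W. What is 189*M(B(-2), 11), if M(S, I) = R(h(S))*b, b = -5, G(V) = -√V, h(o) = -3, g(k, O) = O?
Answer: -945*√(-3 - I*√3) ≈ -455.22 + 1698.9*I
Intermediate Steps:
R(L) = √(L - √L)
M(S, I) = -5*√(-3 - I*√3) (M(S, I) = √(-3 - √(-3))*(-5) = √(-3 - I*√3)*(-5) = -5*√(-3 - I*√3))
189*M(B(-2), 11) = 189*(-5*√(-3 - I*√3)) = -945*√(-3 - I*√3)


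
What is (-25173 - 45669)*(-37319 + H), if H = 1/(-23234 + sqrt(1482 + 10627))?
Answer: 475705075689953978/179935549 + 23614*sqrt(12109)/179935549 ≈ 2.6438e+9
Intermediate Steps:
H = 1/(-23234 + sqrt(12109)) ≈ -4.3245e-5
(-25173 - 45669)*(-37319 + H) = (-25173 - 45669)*(-37319 + (-23234/539806647 - sqrt(12109)/539806647)) = -70842*(-20145044282627/539806647 - sqrt(12109)/539806647) = 475705075689953978/179935549 + 23614*sqrt(12109)/179935549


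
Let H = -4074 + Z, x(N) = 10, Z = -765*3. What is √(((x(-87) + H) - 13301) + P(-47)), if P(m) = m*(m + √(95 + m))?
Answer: √(-17451 - 188*√3) ≈ 133.33*I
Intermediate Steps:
Z = -2295
H = -6369 (H = -4074 - 2295 = -6369)
√(((x(-87) + H) - 13301) + P(-47)) = √(((10 - 6369) - 13301) - 47*(-47 + √(95 - 47))) = √((-6359 - 13301) - 47*(-47 + √48)) = √(-19660 - 47*(-47 + 4*√3)) = √(-19660 + (2209 - 188*√3)) = √(-17451 - 188*√3)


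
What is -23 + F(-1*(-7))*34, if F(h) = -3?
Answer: -125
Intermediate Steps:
-23 + F(-1*(-7))*34 = -23 - 3*34 = -23 - 102 = -125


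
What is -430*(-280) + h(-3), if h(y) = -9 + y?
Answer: 120388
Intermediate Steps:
-430*(-280) + h(-3) = -430*(-280) + (-9 - 3) = 120400 - 12 = 120388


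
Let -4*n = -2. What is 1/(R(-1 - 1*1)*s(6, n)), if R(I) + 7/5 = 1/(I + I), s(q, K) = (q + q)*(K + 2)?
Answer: -2/99 ≈ -0.020202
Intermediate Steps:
n = 1/2 (n = -1/4*(-2) = 1/2 ≈ 0.50000)
s(q, K) = 2*q*(2 + K) (s(q, K) = (2*q)*(2 + K) = 2*q*(2 + K))
R(I) = -7/5 + 1/(2*I) (R(I) = -7/5 + 1/(I + I) = -7/5 + 1/(2*I))
1/(R(-1 - 1*1)*s(6, n)) = 1/(((5 - 14*(-1 - 1*1))/(10*(-1 - 1*1)))*(2*6*(2 + 1/2))) = 1/(((5 - 14*(-1 - 1))/(10*(-1 - 1)))*(2*6*(5/2))) = 1/(((1/10)*(5 - 14*(-2))/(-2))*30) = 1/(((1/10)*(-1/2)*(5 + 28))*30) = 1/(((1/10)*(-1/2)*33)*30) = 1/(-33/20*30) = 1/(-99/2) = -2/99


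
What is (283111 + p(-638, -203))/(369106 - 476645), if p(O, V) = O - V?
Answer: -282676/107539 ≈ -2.6286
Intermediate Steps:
(283111 + p(-638, -203))/(369106 - 476645) = (283111 + (-638 - 1*(-203)))/(369106 - 476645) = (283111 + (-638 + 203))/(-107539) = (283111 - 435)*(-1/107539) = 282676*(-1/107539) = -282676/107539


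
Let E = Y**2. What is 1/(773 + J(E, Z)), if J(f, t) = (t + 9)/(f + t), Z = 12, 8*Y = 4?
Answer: 7/5423 ≈ 0.0012908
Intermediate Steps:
Y = 1/2 (Y = (1/8)*4 = 1/2 ≈ 0.50000)
E = 1/4 (E = (1/2)**2 = 1/4 ≈ 0.25000)
J(f, t) = (9 + t)/(f + t)
1/(773 + J(E, Z)) = 1/(773 + (9 + 12)/(1/4 + 12)) = 1/(773 + 21/(49/4)) = 1/(773 + (4/49)*21) = 1/(773 + 12/7) = 1/(5423/7) = 7/5423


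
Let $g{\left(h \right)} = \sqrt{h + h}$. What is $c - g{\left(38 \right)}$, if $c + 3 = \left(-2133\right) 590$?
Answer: $-1258473 - 2 \sqrt{19} \approx -1.2585 \cdot 10^{6}$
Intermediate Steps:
$g{\left(h \right)} = \sqrt{2} \sqrt{h}$ ($g{\left(h \right)} = \sqrt{2 h} = \sqrt{2} \sqrt{h}$)
$c = -1258473$ ($c = -3 - 1258470 = -1258473$)
$c - g{\left(38 \right)} = -1258473 - \sqrt{2} \sqrt{38} = -1258473 - 2 \sqrt{19}$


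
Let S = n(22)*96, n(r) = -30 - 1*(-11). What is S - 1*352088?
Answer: -353912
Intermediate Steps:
n(r) = -19 (n(r) = -30 + 11 = -19)
S = -1824 (S = -19*96 = -1824)
S - 1*352088 = -1824 - 1*352088 = -1824 - 352088 = -353912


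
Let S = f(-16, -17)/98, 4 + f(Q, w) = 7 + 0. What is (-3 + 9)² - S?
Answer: 3525/98 ≈ 35.969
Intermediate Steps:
f(Q, w) = 3 (f(Q, w) = -4 + (7 + 0) = -4 + 7 = 3)
S = 3/98 ≈ 0.030612
(-3 + 9)² - S = (-3 + 9)² - 1*3/98 = 6² - 3/98 = 36 - 3/98 = 3525/98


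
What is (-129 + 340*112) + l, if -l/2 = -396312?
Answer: 830575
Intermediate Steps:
l = 792624 (l = -2*(-396312) = 792624)
(-129 + 340*112) + l = (-129 + 340*112) + 792624 = (-129 + 38080) + 792624 = 37951 + 792624 = 830575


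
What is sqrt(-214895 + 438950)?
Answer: 3*sqrt(24895) ≈ 473.34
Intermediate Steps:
sqrt(-214895 + 438950) = sqrt(224055) = 3*sqrt(24895)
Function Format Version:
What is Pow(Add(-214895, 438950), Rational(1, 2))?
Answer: Mul(3, Pow(24895, Rational(1, 2))) ≈ 473.34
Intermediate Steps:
Pow(Add(-214895, 438950), Rational(1, 2)) = Pow(224055, Rational(1, 2)) = Mul(3, Pow(24895, Rational(1, 2)))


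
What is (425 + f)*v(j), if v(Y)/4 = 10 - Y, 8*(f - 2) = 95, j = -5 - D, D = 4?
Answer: 66709/2 ≈ 33355.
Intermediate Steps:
j = -9 (j = -5 - 1*4 = -5 - 4 = -9)
f = 111/8 (f = 2 + (⅛)*95 = 2 + 95/8 = 111/8 ≈ 13.875)
v(Y) = 40 - 4*Y (v(Y) = 4*(10 - Y) = 40 - 4*Y)
(425 + f)*v(j) = (425 + 111/8)*(40 - 4*(-9)) = 3511*(40 + 36)/8 = (3511/8)*76 = 66709/2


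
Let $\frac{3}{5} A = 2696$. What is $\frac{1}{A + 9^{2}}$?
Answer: $\frac{3}{13723} \approx 0.00021861$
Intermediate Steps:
$A = \frac{13480}{3}$ ($A = \frac{5}{3} \cdot 2696 = \frac{13480}{3} \approx 4493.3$)
$\frac{1}{A + 9^{2}} = \frac{1}{\frac{13480}{3} + 9^{2}} = \frac{1}{\frac{13480}{3} + 81} = \frac{1}{\frac{13723}{3}} = \frac{3}{13723}$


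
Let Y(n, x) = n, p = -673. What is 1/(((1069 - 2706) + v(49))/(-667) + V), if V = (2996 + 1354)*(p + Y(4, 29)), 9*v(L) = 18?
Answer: -667/1941068415 ≈ -3.4363e-7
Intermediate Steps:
v(L) = 2 (v(L) = (⅑)*18 = 2)
V = -2910150 (V = (2996 + 1354)*(-673 + 4) = 4350*(-669) = -2910150)
1/(((1069 - 2706) + v(49))/(-667) + V) = 1/(((1069 - 2706) + 2)/(-667) - 2910150) = 1/((-1637 + 2)*(-1/667) - 2910150) = 1/(-1635*(-1/667) - 2910150) = 1/(1635/667 - 2910150) = 1/(-1941068415/667) = -667/1941068415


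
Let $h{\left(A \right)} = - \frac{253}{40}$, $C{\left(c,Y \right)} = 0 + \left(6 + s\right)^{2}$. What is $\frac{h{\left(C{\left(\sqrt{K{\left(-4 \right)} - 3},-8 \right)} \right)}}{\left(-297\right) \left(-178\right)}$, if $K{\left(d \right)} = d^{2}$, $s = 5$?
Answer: $- \frac{23}{192240} \approx -0.00011964$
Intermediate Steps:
$C{\left(c,Y \right)} = 121$ ($C{\left(c,Y \right)} = 0 + \left(6 + 5\right)^{2} = 0 + 11^{2} = 0 + 121 = 121$)
$h{\left(A \right)} = - \frac{253}{40}$ ($h{\left(A \right)} = \left(-253\right) \frac{1}{40} = - \frac{253}{40}$)
$\frac{h{\left(C{\left(\sqrt{K{\left(-4 \right)} - 3},-8 \right)} \right)}}{\left(-297\right) \left(-178\right)} = - \frac{253}{40 \left(\left(-297\right) \left(-178\right)\right)} = - \frac{253}{40 \cdot 52866} = \left(- \frac{253}{40}\right) \frac{1}{52866} = - \frac{23}{192240}$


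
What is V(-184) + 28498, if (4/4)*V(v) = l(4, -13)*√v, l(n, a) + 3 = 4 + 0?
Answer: 28498 + 2*I*√46 ≈ 28498.0 + 13.565*I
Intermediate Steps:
l(n, a) = 1 (l(n, a) = -3 + (4 + 0) = -3 + 4 = 1)
V(v) = √v (V(v) = 1*√v = √v)
V(-184) + 28498 = √(-184) + 28498 = 2*I*√46 + 28498 = 28498 + 2*I*√46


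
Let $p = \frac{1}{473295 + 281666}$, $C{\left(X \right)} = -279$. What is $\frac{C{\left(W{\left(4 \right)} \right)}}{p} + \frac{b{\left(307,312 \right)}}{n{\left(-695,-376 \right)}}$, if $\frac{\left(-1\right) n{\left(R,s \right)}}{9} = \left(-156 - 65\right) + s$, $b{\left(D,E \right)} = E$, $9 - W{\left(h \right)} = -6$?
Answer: $- \frac{377245707025}{1791} \approx -2.1063 \cdot 10^{8}$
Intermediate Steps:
$W{\left(h \right)} = 15$ ($W{\left(h \right)} = 9 - -6 = 9 + 6 = 15$)
$n{\left(R,s \right)} = 1989 - 9 s$ ($n{\left(R,s \right)} = - 9 \left(\left(-156 - 65\right) + s\right) = - 9 \left(-221 + s\right) = 1989 - 9 s$)
$p = \frac{1}{754961} \approx 1.3246 \cdot 10^{-6}$
$\frac{C{\left(W{\left(4 \right)} \right)}}{p} + \frac{b{\left(307,312 \right)}}{n{\left(-695,-376 \right)}} = - 279 \frac{1}{\frac{1}{754961}} + \frac{312}{1989 - -3384} = \left(-279\right) 754961 + \frac{312}{1989 + 3384} = -210634119 + \frac{312}{5373} = -210634119 + 312 \cdot \frac{1}{5373} = -210634119 + \frac{104}{1791} = - \frac{377245707025}{1791}$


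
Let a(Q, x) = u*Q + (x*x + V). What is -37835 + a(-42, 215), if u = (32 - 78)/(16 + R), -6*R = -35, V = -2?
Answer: 1110420/131 ≈ 8476.5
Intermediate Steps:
R = 35/6 (R = -⅙*(-35) = 35/6 ≈ 5.8333)
u = -276/131 (u = (32 - 78)/(16 + 35/6) = -46/131/6 = -46*6/131 = -276/131 ≈ -2.1069)
a(Q, x) = -2 + x² - 276*Q/131 (a(Q, x) = -276*Q/131 + (x*x - 2) = -276*Q/131 + (x² - 2) = -276*Q/131 + (-2 + x²) = -2 + x² - 276*Q/131)
-37835 + a(-42, 215) = -37835 + (-2 + 215² - 276/131*(-42)) = -37835 + (-2 + 46225 + 11592/131) = -37835 + 6066805/131 = 1110420/131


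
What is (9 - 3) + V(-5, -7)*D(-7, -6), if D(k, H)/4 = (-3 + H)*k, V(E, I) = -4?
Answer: -1002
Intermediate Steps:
D(k, H) = 4*k*(-3 + H) (D(k, H) = 4*((-3 + H)*k) = 4*(k*(-3 + H)) = 4*k*(-3 + H))
(9 - 3) + V(-5, -7)*D(-7, -6) = (9 - 3) - 16*(-7)*(-3 - 6) = 6 - 16*(-7)*(-9) = 6 - 4*252 = 6 - 1008 = -1002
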